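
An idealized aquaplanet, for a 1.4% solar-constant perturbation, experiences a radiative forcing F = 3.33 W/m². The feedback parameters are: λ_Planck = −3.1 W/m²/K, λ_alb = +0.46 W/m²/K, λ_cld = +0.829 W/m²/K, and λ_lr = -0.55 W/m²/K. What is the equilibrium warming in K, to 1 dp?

Net feedback parameter λ = (−3.1) + (+0.46) + (+0.829) + (-0.55) = -2.361 W/m²/K.
ΔT = −F/λ = −3.33/(-2.361) = 1.4 K.

1.4 K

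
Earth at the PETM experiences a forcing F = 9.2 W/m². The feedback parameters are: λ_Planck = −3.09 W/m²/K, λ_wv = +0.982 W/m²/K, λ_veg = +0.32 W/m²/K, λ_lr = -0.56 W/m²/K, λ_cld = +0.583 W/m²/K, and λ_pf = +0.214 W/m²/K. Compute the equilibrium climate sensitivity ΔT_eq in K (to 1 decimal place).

Net feedback parameter λ = (−3.09) + (+0.982) + (+0.32) + (-0.56) + (+0.583) + (+0.214) = -1.551 W/m²/K.
ΔT = −F/λ = −9.2/(-1.551) = 5.9 K.

5.9 K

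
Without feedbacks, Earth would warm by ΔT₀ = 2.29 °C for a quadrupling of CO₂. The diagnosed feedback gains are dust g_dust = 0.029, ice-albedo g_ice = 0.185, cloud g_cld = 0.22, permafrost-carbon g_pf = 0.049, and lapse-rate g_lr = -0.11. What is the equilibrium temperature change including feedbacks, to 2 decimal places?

Total gain g = 0.029 + 0.185 + 0.22 + 0.049 − 0.11 = 0.373.
Amplification A = 1/(1 − 0.373) = 1.595.
ΔT = 2.29 × 1.595 = 3.65 °C.

3.65 °C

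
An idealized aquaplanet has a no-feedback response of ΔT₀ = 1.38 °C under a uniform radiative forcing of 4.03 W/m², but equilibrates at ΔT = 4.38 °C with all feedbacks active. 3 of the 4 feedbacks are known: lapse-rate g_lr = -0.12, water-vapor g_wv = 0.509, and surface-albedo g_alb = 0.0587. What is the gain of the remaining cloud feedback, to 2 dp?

Amplification A = ΔT/ΔT₀ = 4.38/1.38 = 3.174.
Total gain g = 1 − 1/A = 1 − 1/3.174 = 0.6849.
Known gains sum to -0.12 + 0.509 + 0.0587 = 0.4477.
g_cld = 0.6849 − 0.4477 = 0.24.

0.24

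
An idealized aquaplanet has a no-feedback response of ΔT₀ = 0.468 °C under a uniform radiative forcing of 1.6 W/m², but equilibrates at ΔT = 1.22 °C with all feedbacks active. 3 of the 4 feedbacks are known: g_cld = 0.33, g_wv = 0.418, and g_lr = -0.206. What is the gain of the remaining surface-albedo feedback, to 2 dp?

0.07

Amplification A = ΔT/ΔT₀ = 1.22/0.468 = 2.607.
Total gain g = 1 − 1/A = 1 − 1/2.607 = 0.6164.
Known gains sum to 0.33 + 0.418 − 0.206 = 0.542.
g_alb = 0.6164 − 0.542 = 0.07.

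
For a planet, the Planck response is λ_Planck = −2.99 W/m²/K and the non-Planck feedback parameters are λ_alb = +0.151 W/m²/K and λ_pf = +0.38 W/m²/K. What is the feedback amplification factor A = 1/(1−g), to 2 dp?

Convert to gains: g_alb = 0.151/2.99 = 0.0505; g_pf = 0.38/2.99 = 0.1271.
Total gain g = 0.1776.
A = 1/(1 − 0.1776) = 1.22.

1.22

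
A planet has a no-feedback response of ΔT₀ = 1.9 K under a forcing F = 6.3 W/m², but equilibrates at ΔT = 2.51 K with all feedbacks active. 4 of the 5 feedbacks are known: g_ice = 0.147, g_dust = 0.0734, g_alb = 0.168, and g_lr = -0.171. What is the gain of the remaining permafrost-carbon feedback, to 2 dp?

0.03

Amplification A = ΔT/ΔT₀ = 2.51/1.9 = 1.321.
Total gain g = 1 − 1/A = 1 − 1/1.321 = 0.243.
Known gains sum to 0.147 + 0.0734 + 0.168 − 0.171 = 0.2174.
g_pf = 0.243 − 0.2174 = 0.03.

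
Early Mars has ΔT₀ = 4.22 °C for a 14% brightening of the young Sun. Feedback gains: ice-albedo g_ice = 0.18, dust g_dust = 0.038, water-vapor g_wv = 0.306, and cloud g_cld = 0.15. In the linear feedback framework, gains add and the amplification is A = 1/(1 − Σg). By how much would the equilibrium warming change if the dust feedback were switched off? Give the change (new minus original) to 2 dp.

Original: g = 0.674, ΔT = 4.22/(1−0.674) = 12.9448 °C.
Without dust: g' = 0.636, ΔT' = 4.22/(1−0.636) = 11.5934 °C.
Change = 11.5934 − 12.9448 = -1.35 °C.

-1.35 °C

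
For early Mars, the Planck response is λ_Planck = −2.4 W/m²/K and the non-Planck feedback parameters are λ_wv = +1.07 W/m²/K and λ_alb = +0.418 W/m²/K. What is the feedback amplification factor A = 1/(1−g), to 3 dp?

Convert to gains: g_wv = 1.07/2.4 = 0.4458; g_alb = 0.418/2.4 = 0.1742.
Total gain g = 0.62.
A = 1/(1 − 0.62) = 2.632.

2.632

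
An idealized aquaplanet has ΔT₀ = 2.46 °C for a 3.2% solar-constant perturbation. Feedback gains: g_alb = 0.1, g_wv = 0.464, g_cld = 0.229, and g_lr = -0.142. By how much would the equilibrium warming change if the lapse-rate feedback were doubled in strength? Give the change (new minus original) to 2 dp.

-2.04 °C

Original: g = 0.651, ΔT = 2.46/(1−0.651) = 7.0487 °C.
With doubled lapse-rate: g' = 0.509, ΔT' = 2.46/(1−0.509) = 5.0102 °C.
Change = 5.0102 − 7.0487 = -2.04 °C.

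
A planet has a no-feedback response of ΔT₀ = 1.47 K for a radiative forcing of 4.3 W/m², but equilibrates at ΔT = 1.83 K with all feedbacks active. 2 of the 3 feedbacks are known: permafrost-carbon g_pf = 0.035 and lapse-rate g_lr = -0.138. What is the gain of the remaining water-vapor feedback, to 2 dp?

0.30

Amplification A = ΔT/ΔT₀ = 1.83/1.47 = 1.245.
Total gain g = 1 − 1/A = 1 − 1/1.245 = 0.1968.
Known gains sum to 0.035 − 0.138 = -0.103.
g_wv = 0.1968 + 0.103 = 0.30.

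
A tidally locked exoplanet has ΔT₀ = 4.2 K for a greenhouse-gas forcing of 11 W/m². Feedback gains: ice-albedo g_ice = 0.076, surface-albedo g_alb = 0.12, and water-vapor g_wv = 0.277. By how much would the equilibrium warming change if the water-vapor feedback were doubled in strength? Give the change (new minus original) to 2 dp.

8.83 K

Original: g = 0.473, ΔT = 4.2/(1−0.473) = 7.9696 K.
With doubled water-vapor: g' = 0.75, ΔT' = 4.2/(1−0.75) = 16.8000 K.
Change = 16.8000 − 7.9696 = 8.83 K.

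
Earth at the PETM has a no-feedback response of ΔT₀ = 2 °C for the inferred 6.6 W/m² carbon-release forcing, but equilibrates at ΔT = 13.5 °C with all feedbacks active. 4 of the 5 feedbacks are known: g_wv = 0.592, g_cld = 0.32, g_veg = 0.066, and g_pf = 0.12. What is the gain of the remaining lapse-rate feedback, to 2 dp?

-0.25

Amplification A = ΔT/ΔT₀ = 13.5/2 = 6.75.
Total gain g = 1 − 1/A = 1 − 1/6.75 = 0.8519.
Known gains sum to 0.592 + 0.32 + 0.066 + 0.12 = 1.098.
g_lr = 0.8519 − 1.098 = -0.25.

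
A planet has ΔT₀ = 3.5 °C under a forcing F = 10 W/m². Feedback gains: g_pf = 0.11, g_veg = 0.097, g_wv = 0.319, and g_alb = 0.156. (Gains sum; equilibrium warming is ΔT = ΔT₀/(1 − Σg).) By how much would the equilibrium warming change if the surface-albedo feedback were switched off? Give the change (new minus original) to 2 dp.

-3.62 °C

Original: g = 0.682, ΔT = 3.5/(1−0.682) = 11.0063 °C.
Without surface-albedo: g' = 0.526, ΔT' = 3.5/(1−0.526) = 7.3840 °C.
Change = 7.3840 − 11.0063 = -3.62 °C.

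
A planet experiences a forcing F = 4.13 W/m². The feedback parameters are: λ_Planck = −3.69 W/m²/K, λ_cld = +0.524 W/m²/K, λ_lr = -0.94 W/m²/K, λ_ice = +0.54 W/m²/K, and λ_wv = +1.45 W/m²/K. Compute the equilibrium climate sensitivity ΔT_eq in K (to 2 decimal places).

Net feedback parameter λ = (−3.69) + (+0.524) + (-0.94) + (+0.54) + (+1.45) = -2.116 W/m²/K.
ΔT = −F/λ = −4.13/(-2.116) = 1.95 K.

1.95 K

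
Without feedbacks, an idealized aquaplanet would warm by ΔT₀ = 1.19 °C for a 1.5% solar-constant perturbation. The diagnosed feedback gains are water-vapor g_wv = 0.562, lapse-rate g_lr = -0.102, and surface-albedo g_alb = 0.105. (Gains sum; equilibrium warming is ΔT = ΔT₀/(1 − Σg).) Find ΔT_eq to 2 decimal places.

Total gain g = 0.562 − 0.102 + 0.105 = 0.565.
Amplification A = 1/(1 − 0.565) = 2.299.
ΔT = 1.19 × 2.299 = 2.74 °C.

2.74 °C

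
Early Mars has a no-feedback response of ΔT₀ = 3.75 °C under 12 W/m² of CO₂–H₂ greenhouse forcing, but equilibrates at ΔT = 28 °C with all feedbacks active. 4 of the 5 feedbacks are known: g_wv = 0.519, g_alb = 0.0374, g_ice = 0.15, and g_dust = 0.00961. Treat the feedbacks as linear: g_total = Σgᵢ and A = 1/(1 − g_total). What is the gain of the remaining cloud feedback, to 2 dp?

0.15

Amplification A = ΔT/ΔT₀ = 28/3.75 = 7.467.
Total gain g = 1 − 1/A = 1 − 1/7.467 = 0.8661.
Known gains sum to 0.519 + 0.0374 + 0.15 + 0.00961 = 0.71601.
g_cld = 0.8661 − 0.71601 = 0.15.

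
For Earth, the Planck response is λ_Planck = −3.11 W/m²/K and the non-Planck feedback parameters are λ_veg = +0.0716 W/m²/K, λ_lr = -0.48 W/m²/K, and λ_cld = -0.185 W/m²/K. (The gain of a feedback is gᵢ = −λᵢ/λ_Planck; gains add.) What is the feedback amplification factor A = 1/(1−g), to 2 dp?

Convert to gains: g_veg = 0.0716/3.11 = 0.02302; g_lr = -0.48/3.11 = -0.1543; g_cld = -0.185/3.11 = -0.05949.
Total gain g = -0.19077.
A = 1/(1 + 0.19077) = 0.84.

0.84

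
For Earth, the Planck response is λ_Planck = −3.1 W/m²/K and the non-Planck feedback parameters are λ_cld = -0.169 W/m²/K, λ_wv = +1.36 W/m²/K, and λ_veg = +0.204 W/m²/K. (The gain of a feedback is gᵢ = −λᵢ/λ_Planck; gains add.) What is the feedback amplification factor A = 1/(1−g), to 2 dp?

1.82

Convert to gains: g_cld = -0.169/3.1 = -0.05452; g_wv = 1.36/3.1 = 0.4387; g_veg = 0.204/3.1 = 0.06581.
Total gain g = 0.44999.
A = 1/(1 − 0.44999) = 1.82.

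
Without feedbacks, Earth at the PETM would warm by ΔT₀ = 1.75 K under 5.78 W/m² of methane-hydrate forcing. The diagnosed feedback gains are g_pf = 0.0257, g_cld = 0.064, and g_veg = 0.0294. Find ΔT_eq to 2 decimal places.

1.99 K

Total gain g = 0.0257 + 0.064 + 0.0294 = 0.1191.
Amplification A = 1/(1 − 0.1191) = 1.135.
ΔT = 1.75 × 1.135 = 1.99 K.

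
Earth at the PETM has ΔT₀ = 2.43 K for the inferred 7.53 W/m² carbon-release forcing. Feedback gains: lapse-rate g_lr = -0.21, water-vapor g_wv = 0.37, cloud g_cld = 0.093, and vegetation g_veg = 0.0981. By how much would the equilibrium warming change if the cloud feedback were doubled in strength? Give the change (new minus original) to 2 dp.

Original: g = 0.3511, ΔT = 2.43/(1−0.3511) = 3.7448 K.
With doubled cloud: g' = 0.4441, ΔT' = 2.43/(1−0.4441) = 4.3713 K.
Change = 4.3713 − 3.7448 = 0.63 K.

0.63 K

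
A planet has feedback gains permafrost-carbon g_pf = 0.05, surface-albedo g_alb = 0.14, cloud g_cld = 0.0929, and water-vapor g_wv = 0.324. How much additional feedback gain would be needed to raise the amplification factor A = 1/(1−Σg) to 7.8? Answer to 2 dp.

0.26

Current total gain = 0.6069.
Target gain for A = 7.8: g* = 1 − 1/7.8 = 0.8718.
Additional gain needed = 0.8718 − 0.6069 = 0.26.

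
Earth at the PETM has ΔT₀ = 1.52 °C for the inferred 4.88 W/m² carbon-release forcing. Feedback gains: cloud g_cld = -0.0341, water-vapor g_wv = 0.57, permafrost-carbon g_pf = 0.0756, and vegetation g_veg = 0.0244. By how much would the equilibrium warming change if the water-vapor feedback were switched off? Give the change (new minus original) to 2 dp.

Original: g = 0.6359, ΔT = 1.52/(1−0.6359) = 4.1747 °C.
Without water-vapor: g' = 0.0659, ΔT' = 1.52/(1−0.0659) = 1.6272 °C.
Change = 1.6272 − 4.1747 = -2.55 °C.

-2.55 °C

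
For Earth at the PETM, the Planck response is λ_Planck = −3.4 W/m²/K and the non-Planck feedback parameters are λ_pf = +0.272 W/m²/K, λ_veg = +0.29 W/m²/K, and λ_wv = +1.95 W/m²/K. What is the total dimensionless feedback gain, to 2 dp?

Convert to gains: g_pf = 0.272/3.4 = 0.08; g_veg = 0.29/3.4 = 0.08529; g_wv = 1.95/3.4 = 0.5735.
Total gain g = 0.73879.

0.74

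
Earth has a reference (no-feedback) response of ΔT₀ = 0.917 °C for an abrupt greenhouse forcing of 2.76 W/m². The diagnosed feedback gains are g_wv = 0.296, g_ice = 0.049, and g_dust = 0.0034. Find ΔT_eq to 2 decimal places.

1.41 °C

Total gain g = 0.296 + 0.049 + 0.0034 = 0.3484.
Amplification A = 1/(1 − 0.3484) = 1.535.
ΔT = 0.917 × 1.535 = 1.41 °C.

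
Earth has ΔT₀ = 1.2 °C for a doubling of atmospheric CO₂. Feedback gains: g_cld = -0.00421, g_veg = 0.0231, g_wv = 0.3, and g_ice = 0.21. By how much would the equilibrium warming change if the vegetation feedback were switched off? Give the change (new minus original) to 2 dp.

Original: g = 0.52889, ΔT = 1.2/(1−0.52889) = 2.5472 °C.
Without vegetation: g' = 0.50579, ΔT' = 1.2/(1−0.50579) = 2.4281 °C.
Change = 2.4281 − 2.5472 = -0.12 °C.

-0.12 °C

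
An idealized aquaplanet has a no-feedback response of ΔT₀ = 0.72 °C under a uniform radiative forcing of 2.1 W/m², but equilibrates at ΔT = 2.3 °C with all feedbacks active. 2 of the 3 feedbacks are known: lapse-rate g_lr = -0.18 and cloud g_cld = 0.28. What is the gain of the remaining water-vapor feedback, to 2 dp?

0.59

Amplification A = ΔT/ΔT₀ = 2.3/0.72 = 3.194.
Total gain g = 1 − 1/A = 1 − 1/3.194 = 0.6869.
Known gains sum to -0.18 + 0.28 = 0.1.
g_wv = 0.6869 − 0.1 = 0.59.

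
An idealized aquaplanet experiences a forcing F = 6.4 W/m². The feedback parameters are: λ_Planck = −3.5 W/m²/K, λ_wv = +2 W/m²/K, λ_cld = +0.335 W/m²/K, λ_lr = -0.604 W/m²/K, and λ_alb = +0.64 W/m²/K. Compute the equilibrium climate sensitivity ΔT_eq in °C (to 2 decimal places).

Net feedback parameter λ = (−3.5) + (+2) + (+0.335) + (-0.604) + (+0.64) = -1.129 W/m²/K.
ΔT = −F/λ = −6.4/(-1.129) = 5.67 °C.

5.67 °C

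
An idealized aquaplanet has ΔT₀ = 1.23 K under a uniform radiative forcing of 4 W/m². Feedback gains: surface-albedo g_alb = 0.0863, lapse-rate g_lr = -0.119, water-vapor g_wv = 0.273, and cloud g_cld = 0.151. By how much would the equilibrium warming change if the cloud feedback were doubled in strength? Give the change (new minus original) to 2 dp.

Original: g = 0.3913, ΔT = 1.23/(1−0.3913) = 2.0207 K.
With doubled cloud: g' = 0.5423, ΔT' = 1.23/(1−0.5423) = 2.6873 K.
Change = 2.6873 − 2.0207 = 0.67 K.

0.67 K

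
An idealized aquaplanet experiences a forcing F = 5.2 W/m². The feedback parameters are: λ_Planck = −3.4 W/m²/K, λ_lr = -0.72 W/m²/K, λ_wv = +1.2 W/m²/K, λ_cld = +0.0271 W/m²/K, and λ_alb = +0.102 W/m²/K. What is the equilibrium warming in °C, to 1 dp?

Net feedback parameter λ = (−3.4) + (-0.72) + (+1.2) + (+0.0271) + (+0.102) = -2.7909 W/m²/K.
ΔT = −F/λ = −5.2/(-2.7909) = 1.9 °C.

1.9 °C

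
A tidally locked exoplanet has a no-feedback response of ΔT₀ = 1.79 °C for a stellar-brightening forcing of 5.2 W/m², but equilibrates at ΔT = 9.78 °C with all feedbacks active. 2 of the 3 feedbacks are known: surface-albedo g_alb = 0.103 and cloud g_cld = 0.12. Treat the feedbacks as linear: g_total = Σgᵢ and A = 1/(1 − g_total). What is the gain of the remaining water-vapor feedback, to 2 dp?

Amplification A = ΔT/ΔT₀ = 9.78/1.79 = 5.464.
Total gain g = 1 − 1/A = 1 − 1/5.464 = 0.817.
Known gains sum to 0.103 + 0.12 = 0.223.
g_wv = 0.817 − 0.223 = 0.59.

0.59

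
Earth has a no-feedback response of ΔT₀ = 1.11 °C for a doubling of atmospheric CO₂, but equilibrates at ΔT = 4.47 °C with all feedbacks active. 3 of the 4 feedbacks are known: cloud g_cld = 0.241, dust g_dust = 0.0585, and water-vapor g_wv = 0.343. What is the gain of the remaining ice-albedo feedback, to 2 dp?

0.11

Amplification A = ΔT/ΔT₀ = 4.47/1.11 = 4.027.
Total gain g = 1 − 1/A = 1 − 1/4.027 = 0.7517.
Known gains sum to 0.241 + 0.0585 + 0.343 = 0.6425.
g_ice = 0.7517 − 0.6425 = 0.11.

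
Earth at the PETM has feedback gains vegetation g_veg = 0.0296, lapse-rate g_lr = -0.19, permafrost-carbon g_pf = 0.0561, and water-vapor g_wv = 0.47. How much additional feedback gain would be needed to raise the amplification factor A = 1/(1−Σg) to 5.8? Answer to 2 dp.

Current total gain = 0.3657.
Target gain for A = 5.8: g* = 1 − 1/5.8 = 0.8276.
Additional gain needed = 0.8276 − 0.3657 = 0.46.

0.46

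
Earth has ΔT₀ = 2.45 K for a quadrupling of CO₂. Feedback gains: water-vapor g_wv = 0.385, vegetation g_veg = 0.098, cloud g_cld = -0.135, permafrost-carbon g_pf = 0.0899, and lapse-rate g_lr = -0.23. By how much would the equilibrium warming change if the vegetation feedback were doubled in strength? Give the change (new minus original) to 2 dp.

0.44 K

Original: g = 0.2079, ΔT = 2.45/(1−0.2079) = 3.0930 K.
With doubled vegetation: g' = 0.3059, ΔT' = 2.45/(1−0.3059) = 3.5298 K.
Change = 3.5298 − 3.0930 = 0.44 K.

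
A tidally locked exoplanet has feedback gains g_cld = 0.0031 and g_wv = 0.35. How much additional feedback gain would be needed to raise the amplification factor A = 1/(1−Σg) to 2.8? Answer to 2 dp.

0.29

Current total gain = 0.3531.
Target gain for A = 2.8: g* = 1 − 1/2.8 = 0.6429.
Additional gain needed = 0.6429 − 0.3531 = 0.29.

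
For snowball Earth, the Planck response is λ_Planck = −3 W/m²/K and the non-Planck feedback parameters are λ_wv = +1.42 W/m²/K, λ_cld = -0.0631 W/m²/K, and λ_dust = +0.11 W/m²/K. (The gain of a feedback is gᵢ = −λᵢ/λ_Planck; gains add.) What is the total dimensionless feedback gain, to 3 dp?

Convert to gains: g_wv = 1.42/3 = 0.4733; g_cld = -0.0631/3 = -0.02103; g_dust = 0.11/3 = 0.03667.
Total gain g = 0.48894.

0.489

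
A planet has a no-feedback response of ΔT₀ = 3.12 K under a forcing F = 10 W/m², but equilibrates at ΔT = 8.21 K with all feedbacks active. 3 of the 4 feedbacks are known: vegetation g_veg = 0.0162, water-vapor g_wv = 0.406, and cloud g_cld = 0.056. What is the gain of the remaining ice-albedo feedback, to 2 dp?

0.14

Amplification A = ΔT/ΔT₀ = 8.21/3.12 = 2.631.
Total gain g = 1 − 1/A = 1 − 1/2.631 = 0.6199.
Known gains sum to 0.0162 + 0.406 + 0.056 = 0.4782.
g_ice = 0.6199 − 0.4782 = 0.14.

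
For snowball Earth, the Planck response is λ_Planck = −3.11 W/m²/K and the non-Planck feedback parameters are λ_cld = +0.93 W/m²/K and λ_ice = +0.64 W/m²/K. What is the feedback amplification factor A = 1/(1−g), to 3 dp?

2.019

Convert to gains: g_cld = 0.93/3.11 = 0.299; g_ice = 0.64/3.11 = 0.2058.
Total gain g = 0.5048.
A = 1/(1 − 0.5048) = 2.019.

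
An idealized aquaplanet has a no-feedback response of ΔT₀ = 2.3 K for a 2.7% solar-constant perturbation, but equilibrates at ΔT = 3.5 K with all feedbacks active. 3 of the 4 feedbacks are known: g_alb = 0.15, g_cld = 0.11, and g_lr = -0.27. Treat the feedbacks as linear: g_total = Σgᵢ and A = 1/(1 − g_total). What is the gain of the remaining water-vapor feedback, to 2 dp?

Amplification A = ΔT/ΔT₀ = 3.5/2.3 = 1.522.
Total gain g = 1 − 1/A = 1 − 1/1.522 = 0.343.
Known gains sum to 0.15 + 0.11 − 0.27 = -0.01.
g_wv = 0.343 + 0.01 = 0.35.

0.35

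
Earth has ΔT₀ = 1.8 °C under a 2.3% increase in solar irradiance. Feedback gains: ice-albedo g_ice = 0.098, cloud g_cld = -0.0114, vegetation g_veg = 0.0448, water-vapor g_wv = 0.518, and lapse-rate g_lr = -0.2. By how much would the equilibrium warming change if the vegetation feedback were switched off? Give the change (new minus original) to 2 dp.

-0.25 °C

Original: g = 0.4494, ΔT = 1.8/(1−0.4494) = 3.2692 °C.
Without vegetation: g' = 0.4046, ΔT' = 1.8/(1−0.4046) = 3.0232 °C.
Change = 3.0232 − 3.2692 = -0.25 °C.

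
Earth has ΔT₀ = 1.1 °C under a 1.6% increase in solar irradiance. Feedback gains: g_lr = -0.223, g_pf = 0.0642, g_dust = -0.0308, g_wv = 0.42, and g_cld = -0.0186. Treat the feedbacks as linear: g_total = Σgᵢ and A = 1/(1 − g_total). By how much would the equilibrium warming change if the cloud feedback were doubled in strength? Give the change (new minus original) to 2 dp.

-0.03 °C

Original: g = 0.2118, ΔT = 1.1/(1−0.2118) = 1.3956 °C.
With doubled cloud: g' = 0.1932, ΔT' = 1.1/(1−0.1932) = 1.3634 °C.
Change = 1.3634 − 1.3956 = -0.03 °C.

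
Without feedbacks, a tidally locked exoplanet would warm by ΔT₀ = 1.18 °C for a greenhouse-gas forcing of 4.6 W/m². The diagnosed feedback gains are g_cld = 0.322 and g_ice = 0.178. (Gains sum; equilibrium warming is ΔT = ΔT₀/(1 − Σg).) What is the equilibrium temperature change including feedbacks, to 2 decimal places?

Total gain g = 0.322 + 0.178 = 0.5.
Amplification A = 1/(1 − 0.5) = 2.
ΔT = 1.18 × 2 = 2.36 °C.

2.36 °C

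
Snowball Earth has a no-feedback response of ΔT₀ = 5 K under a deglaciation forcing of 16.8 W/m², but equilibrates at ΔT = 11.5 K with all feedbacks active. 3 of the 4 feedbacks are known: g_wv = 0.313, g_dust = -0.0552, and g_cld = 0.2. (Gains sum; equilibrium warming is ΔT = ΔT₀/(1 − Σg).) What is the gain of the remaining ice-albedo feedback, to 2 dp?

0.11

Amplification A = ΔT/ΔT₀ = 11.5/5 = 2.3.
Total gain g = 1 − 1/A = 1 − 1/2.3 = 0.5652.
Known gains sum to 0.313 − 0.0552 + 0.2 = 0.4578.
g_ice = 0.5652 − 0.4578 = 0.11.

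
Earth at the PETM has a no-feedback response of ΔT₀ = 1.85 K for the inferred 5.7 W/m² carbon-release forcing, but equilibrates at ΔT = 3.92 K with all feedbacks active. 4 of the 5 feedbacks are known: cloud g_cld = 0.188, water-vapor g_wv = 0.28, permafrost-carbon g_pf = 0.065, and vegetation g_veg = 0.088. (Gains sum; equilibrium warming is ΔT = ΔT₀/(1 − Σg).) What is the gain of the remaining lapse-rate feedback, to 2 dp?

Amplification A = ΔT/ΔT₀ = 3.92/1.85 = 2.119.
Total gain g = 1 − 1/A = 1 − 1/2.119 = 0.5281.
Known gains sum to 0.188 + 0.28 + 0.065 + 0.088 = 0.621.
g_lr = 0.5281 − 0.621 = -0.09.

-0.09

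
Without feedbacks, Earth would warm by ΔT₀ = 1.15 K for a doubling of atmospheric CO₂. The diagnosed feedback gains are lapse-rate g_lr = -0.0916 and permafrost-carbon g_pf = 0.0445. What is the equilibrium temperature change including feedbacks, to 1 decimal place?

1.1 K

Total gain g = -0.0916 + 0.0445 = -0.0471.
Amplification A = 1/(1 + 0.0471) = 0.955.
ΔT = 1.15 × 0.955 = 1.1 K.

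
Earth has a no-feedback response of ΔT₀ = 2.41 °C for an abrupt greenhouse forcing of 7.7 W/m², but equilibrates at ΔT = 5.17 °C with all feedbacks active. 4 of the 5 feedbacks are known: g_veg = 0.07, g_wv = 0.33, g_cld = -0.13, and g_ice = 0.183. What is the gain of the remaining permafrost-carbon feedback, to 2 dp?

0.08

Amplification A = ΔT/ΔT₀ = 5.17/2.41 = 2.145.
Total gain g = 1 − 1/A = 1 − 1/2.145 = 0.5338.
Known gains sum to 0.07 + 0.33 − 0.13 + 0.183 = 0.453.
g_pf = 0.5338 − 0.453 = 0.08.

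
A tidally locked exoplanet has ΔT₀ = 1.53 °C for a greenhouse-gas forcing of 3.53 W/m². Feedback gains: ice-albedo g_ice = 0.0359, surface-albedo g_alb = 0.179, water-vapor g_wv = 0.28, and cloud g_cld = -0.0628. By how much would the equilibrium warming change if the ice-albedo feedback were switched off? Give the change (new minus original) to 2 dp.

-0.16 °C

Original: g = 0.4321, ΔT = 1.53/(1−0.4321) = 2.6941 °C.
Without ice-albedo: g' = 0.3962, ΔT' = 1.53/(1−0.3962) = 2.5340 °C.
Change = 2.5340 − 2.6941 = -0.16 °C.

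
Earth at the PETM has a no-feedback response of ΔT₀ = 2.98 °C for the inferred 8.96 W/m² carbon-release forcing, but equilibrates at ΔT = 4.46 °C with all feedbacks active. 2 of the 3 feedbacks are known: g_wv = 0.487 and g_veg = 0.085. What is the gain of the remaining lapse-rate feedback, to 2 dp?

Amplification A = ΔT/ΔT₀ = 4.46/2.98 = 1.497.
Total gain g = 1 − 1/A = 1 − 1/1.497 = 0.332.
Known gains sum to 0.487 + 0.085 = 0.572.
g_lr = 0.332 − 0.572 = -0.24.

-0.24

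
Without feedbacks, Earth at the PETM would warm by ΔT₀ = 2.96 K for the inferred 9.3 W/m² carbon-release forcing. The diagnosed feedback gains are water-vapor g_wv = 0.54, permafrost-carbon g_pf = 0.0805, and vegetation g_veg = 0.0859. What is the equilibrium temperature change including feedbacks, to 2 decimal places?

10.08 K

Total gain g = 0.54 + 0.0805 + 0.0859 = 0.7064.
Amplification A = 1/(1 − 0.7064) = 3.406.
ΔT = 2.96 × 3.406 = 10.08 K.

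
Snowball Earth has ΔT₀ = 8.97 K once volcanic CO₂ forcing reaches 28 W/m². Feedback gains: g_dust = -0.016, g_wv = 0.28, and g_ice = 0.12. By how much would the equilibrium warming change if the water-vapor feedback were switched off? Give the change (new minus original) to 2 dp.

Original: g = 0.384, ΔT = 8.97/(1−0.384) = 14.5617 K.
Without water-vapor: g' = 0.104, ΔT' = 8.97/(1−0.104) = 10.0112 K.
Change = 10.0112 − 14.5617 = -4.55 K.

-4.55 K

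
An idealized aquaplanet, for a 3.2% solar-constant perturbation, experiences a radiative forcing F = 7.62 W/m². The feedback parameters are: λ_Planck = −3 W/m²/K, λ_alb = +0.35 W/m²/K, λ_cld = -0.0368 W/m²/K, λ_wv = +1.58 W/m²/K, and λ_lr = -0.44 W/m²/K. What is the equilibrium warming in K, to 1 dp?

Net feedback parameter λ = (−3) + (+0.35) + (-0.0368) + (+1.58) + (-0.44) = -1.5468 W/m²/K.
ΔT = −F/λ = −7.62/(-1.5468) = 4.9 K.

4.9 K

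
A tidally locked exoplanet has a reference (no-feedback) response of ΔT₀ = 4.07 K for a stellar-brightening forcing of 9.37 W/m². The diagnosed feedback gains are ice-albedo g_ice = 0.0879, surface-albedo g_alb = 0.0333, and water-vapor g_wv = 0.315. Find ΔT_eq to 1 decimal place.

Total gain g = 0.0879 + 0.0333 + 0.315 = 0.4362.
Amplification A = 1/(1 − 0.4362) = 1.774.
ΔT = 4.07 × 1.774 = 7.2 K.

7.2 K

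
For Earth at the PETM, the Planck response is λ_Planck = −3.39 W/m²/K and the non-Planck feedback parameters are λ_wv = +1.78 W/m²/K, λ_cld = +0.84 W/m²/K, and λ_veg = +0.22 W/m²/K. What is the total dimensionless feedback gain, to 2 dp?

0.84

Convert to gains: g_wv = 1.78/3.39 = 0.5251; g_cld = 0.84/3.39 = 0.2478; g_veg = 0.22/3.39 = 0.0649.
Total gain g = 0.8378.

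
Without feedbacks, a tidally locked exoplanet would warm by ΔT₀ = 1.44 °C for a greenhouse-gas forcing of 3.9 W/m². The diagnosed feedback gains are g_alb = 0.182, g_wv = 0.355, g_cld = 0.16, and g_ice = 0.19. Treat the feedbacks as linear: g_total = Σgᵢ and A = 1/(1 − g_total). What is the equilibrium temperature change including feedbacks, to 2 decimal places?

Total gain g = 0.182 + 0.355 + 0.16 + 0.19 = 0.887.
Amplification A = 1/(1 − 0.887) = 8.85.
ΔT = 1.44 × 8.85 = 12.74 °C.

12.74 °C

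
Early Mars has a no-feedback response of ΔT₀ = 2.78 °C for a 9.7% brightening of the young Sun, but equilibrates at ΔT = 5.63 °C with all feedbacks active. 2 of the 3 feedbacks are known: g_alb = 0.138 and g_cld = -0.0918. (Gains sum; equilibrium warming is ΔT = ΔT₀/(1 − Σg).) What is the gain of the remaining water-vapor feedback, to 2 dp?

Amplification A = ΔT/ΔT₀ = 5.63/2.78 = 2.025.
Total gain g = 1 − 1/A = 1 − 1/2.025 = 0.5062.
Known gains sum to 0.138 − 0.0918 = 0.0462.
g_wv = 0.5062 − 0.0462 = 0.46.

0.46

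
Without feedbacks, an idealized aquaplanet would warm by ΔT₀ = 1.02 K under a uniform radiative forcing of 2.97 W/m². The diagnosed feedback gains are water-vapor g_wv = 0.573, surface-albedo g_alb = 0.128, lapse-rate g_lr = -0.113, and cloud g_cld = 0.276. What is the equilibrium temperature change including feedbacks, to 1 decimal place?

Total gain g = 0.573 + 0.128 − 0.113 + 0.276 = 0.864.
Amplification A = 1/(1 − 0.864) = 7.353.
ΔT = 1.02 × 7.353 = 7.5 K.

7.5 K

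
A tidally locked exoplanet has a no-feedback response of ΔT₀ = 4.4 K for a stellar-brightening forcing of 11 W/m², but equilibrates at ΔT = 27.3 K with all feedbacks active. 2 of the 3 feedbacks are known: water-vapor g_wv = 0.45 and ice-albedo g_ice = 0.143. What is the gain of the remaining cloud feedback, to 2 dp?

Amplification A = ΔT/ΔT₀ = 27.3/4.4 = 6.205.
Total gain g = 1 − 1/A = 1 − 1/6.205 = 0.8388.
Known gains sum to 0.45 + 0.143 = 0.593.
g_cld = 0.8388 − 0.593 = 0.25.

0.25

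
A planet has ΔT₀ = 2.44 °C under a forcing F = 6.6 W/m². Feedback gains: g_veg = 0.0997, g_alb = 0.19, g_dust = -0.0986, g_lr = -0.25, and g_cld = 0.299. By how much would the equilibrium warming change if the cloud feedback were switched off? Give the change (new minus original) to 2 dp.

-0.91 °C

Original: g = 0.2401, ΔT = 2.44/(1−0.2401) = 3.2109 °C.
Without cloud: g' = -0.0589, ΔT' = 2.44/(1+0.0589) = 2.3043 °C.
Change = 2.3043 − 3.2109 = -0.91 °C.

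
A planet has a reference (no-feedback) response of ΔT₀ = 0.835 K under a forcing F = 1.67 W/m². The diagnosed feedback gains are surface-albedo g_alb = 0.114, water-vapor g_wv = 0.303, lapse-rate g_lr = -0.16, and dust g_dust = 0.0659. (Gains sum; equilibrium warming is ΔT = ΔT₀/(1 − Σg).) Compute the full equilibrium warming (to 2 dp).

1.23 K

Total gain g = 0.114 + 0.303 − 0.16 + 0.0659 = 0.3229.
Amplification A = 1/(1 − 0.3229) = 1.477.
ΔT = 0.835 × 1.477 = 1.23 K.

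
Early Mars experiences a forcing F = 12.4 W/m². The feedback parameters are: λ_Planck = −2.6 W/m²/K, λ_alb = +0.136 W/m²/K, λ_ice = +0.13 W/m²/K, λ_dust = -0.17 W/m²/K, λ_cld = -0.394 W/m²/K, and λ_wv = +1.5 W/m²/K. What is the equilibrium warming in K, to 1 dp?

8.9 K

Net feedback parameter λ = (−2.6) + (+0.136) + (+0.13) + (-0.17) + (-0.394) + (+1.5) = -1.398 W/m²/K.
ΔT = −F/λ = −12.4/(-1.398) = 8.9 K.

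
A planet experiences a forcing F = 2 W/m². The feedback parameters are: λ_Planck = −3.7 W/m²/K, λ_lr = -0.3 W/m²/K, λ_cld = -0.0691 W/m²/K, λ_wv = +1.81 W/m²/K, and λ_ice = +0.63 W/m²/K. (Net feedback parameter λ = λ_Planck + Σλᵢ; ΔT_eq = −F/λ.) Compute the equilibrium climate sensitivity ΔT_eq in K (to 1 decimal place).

Net feedback parameter λ = (−3.7) + (-0.3) + (-0.0691) + (+1.81) + (+0.63) = -1.6291 W/m²/K.
ΔT = −F/λ = −2/(-1.6291) = 1.2 K.

1.2 K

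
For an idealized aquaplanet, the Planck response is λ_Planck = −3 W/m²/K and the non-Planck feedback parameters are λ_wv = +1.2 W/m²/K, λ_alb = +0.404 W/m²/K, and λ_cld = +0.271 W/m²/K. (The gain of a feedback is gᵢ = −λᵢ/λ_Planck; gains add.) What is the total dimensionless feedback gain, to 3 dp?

0.625

Convert to gains: g_wv = 1.2/3 = 0.4; g_alb = 0.404/3 = 0.1347; g_cld = 0.271/3 = 0.09033.
Total gain g = 0.62503.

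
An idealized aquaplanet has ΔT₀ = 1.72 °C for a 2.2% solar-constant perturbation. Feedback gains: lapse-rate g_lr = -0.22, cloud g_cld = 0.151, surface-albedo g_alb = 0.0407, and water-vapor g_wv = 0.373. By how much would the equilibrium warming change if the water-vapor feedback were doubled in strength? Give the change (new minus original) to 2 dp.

Original: g = 0.3447, ΔT = 1.72/(1−0.3447) = 2.6248 °C.
With doubled water-vapor: g' = 0.7177, ΔT' = 1.72/(1−0.7177) = 6.0928 °C.
Change = 6.0928 − 2.6248 = 3.47 °C.

3.47 °C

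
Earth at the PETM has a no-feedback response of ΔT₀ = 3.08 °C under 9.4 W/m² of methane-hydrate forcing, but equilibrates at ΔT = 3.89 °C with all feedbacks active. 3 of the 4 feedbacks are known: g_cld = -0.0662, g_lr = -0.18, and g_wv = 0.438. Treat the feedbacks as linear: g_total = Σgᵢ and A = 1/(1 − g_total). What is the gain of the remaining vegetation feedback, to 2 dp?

Amplification A = ΔT/ΔT₀ = 3.89/3.08 = 1.263.
Total gain g = 1 − 1/A = 1 − 1/1.263 = 0.2082.
Known gains sum to -0.0662 − 0.18 + 0.438 = 0.1918.
g_veg = 0.2082 − 0.1918 = 0.02.

0.02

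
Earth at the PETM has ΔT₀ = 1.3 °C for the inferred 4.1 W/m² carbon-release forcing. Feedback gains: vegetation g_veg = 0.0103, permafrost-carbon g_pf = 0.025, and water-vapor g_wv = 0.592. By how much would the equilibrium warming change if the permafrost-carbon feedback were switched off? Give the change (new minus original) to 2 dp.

-0.22 °C

Original: g = 0.6273, ΔT = 1.3/(1−0.6273) = 3.4881 °C.
Without permafrost-carbon: g' = 0.6023, ΔT' = 1.3/(1−0.6023) = 3.2688 °C.
Change = 3.2688 − 3.4881 = -0.22 °C.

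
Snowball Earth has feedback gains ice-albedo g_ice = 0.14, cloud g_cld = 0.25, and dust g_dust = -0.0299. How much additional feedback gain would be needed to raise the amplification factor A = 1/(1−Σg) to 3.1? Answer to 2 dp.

Current total gain = 0.3601.
Target gain for A = 3.1: g* = 1 − 1/3.1 = 0.6774.
Additional gain needed = 0.6774 − 0.3601 = 0.32.

0.32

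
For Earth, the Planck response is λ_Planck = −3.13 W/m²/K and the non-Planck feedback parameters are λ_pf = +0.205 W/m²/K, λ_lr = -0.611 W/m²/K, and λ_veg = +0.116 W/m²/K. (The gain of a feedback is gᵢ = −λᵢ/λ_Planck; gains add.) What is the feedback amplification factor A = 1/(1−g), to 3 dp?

0.915

Convert to gains: g_pf = 0.205/3.13 = 0.0655; g_lr = -0.611/3.13 = -0.1952; g_veg = 0.116/3.13 = 0.03706.
Total gain g = -0.09264.
A = 1/(1 + 0.09264) = 0.915.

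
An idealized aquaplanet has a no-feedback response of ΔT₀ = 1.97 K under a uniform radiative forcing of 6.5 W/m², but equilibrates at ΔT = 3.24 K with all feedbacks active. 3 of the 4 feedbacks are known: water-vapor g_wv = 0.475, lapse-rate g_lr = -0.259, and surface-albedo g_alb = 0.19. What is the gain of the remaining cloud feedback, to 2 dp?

Amplification A = ΔT/ΔT₀ = 3.24/1.97 = 1.645.
Total gain g = 1 − 1/A = 1 − 1/1.645 = 0.3921.
Known gains sum to 0.475 − 0.259 + 0.19 = 0.406.
g_cld = 0.3921 − 0.406 = -0.01.

-0.01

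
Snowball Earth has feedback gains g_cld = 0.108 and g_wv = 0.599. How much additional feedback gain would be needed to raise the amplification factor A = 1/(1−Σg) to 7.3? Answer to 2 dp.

0.16

Current total gain = 0.707.
Target gain for A = 7.3: g* = 1 − 1/7.3 = 0.863.
Additional gain needed = 0.863 − 0.707 = 0.16.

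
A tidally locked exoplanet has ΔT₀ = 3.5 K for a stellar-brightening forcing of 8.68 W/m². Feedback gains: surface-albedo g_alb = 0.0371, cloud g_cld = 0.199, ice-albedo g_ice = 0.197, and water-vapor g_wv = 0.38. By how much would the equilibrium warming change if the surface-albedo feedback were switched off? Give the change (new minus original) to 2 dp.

-3.10 K

Original: g = 0.8131, ΔT = 3.5/(1−0.8131) = 18.7266 K.
Without surface-albedo: g' = 0.776, ΔT' = 3.5/(1−0.776) = 15.6250 K.
Change = 15.6250 − 18.7266 = -3.10 K.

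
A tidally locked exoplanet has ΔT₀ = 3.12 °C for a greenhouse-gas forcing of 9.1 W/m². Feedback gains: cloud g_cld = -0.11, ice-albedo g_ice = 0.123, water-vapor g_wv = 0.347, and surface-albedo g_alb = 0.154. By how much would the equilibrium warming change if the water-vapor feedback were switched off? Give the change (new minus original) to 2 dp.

-2.67 °C

Original: g = 0.514, ΔT = 3.12/(1−0.514) = 6.4198 °C.
Without water-vapor: g' = 0.167, ΔT' = 3.12/(1−0.167) = 3.7455 °C.
Change = 3.7455 − 6.4198 = -2.67 °C.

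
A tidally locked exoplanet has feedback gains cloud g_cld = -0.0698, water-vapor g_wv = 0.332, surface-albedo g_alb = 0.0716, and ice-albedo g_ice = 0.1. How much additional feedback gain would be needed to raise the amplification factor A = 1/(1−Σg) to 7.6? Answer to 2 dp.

Current total gain = 0.4338.
Target gain for A = 7.6: g* = 1 − 1/7.6 = 0.8684.
Additional gain needed = 0.8684 − 0.4338 = 0.43.

0.43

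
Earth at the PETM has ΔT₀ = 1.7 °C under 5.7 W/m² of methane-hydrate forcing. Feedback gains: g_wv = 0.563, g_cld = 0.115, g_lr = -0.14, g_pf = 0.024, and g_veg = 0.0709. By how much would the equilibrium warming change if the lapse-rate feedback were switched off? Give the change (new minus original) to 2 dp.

2.85 °C

Original: g = 0.6329, ΔT = 1.7/(1−0.6329) = 4.6309 °C.
Without lapse-rate: g' = 0.7729, ΔT' = 1.7/(1−0.7729) = 7.4857 °C.
Change = 7.4857 − 4.6309 = 2.85 °C.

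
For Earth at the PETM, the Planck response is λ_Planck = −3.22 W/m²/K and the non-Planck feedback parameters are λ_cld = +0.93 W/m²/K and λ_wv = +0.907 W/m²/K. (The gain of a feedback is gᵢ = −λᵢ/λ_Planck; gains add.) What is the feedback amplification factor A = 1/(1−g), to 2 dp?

2.33

Convert to gains: g_cld = 0.93/3.22 = 0.2888; g_wv = 0.907/3.22 = 0.2817.
Total gain g = 0.5705.
A = 1/(1 − 0.5705) = 2.33.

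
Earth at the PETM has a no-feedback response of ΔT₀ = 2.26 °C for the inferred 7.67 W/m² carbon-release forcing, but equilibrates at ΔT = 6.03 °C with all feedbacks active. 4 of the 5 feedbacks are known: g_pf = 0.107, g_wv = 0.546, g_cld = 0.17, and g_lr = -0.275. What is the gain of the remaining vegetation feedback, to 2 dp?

0.08

Amplification A = ΔT/ΔT₀ = 6.03/2.26 = 2.668.
Total gain g = 1 − 1/A = 1 − 1/2.668 = 0.6252.
Known gains sum to 0.107 + 0.546 + 0.17 − 0.275 = 0.548.
g_veg = 0.6252 − 0.548 = 0.08.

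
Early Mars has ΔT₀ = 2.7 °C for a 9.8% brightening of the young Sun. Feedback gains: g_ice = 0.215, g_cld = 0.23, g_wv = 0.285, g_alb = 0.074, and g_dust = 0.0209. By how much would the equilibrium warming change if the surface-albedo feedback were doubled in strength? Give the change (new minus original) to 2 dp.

11.29 °C

Original: g = 0.8249, ΔT = 2.7/(1−0.8249) = 15.4198 °C.
With doubled surface-albedo: g' = 0.8989, ΔT' = 2.7/(1−0.8989) = 26.7062 °C.
Change = 26.7062 − 15.4198 = 11.29 °C.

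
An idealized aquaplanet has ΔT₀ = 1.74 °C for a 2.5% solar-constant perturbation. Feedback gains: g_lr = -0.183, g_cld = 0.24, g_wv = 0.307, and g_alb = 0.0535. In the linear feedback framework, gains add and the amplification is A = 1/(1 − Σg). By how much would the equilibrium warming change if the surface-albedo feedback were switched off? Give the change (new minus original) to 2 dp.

-0.25 °C

Original: g = 0.4175, ΔT = 1.74/(1−0.4175) = 2.9871 °C.
Without surface-albedo: g' = 0.364, ΔT' = 1.74/(1−0.364) = 2.7358 °C.
Change = 2.7358 − 2.9871 = -0.25 °C.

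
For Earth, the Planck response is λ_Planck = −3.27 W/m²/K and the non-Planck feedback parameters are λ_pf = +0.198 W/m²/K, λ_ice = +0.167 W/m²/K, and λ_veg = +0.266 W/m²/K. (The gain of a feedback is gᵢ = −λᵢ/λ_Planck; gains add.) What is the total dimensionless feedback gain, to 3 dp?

0.193

Convert to gains: g_pf = 0.198/3.27 = 0.06055; g_ice = 0.167/3.27 = 0.05107; g_veg = 0.266/3.27 = 0.08135.
Total gain g = 0.19297.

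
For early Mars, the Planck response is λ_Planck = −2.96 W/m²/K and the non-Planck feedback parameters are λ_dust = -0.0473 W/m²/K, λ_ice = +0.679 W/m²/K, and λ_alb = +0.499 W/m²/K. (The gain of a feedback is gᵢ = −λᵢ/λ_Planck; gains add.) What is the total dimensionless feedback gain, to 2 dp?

0.38

Convert to gains: g_dust = -0.0473/2.96 = -0.01598; g_ice = 0.679/2.96 = 0.2294; g_alb = 0.499/2.96 = 0.1686.
Total gain g = 0.38202.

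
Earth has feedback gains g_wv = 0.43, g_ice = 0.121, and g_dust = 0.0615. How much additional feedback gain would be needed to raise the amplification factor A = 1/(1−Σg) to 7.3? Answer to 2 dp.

0.25

Current total gain = 0.6125.
Target gain for A = 7.3: g* = 1 − 1/7.3 = 0.863.
Additional gain needed = 0.863 − 0.6125 = 0.25.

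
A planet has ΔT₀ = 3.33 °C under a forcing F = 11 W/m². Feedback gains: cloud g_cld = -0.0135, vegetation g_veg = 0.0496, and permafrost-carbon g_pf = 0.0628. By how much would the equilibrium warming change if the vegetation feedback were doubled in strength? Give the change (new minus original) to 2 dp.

Original: g = 0.0989, ΔT = 3.33/(1−0.0989) = 3.6955 °C.
With doubled vegetation: g' = 0.1485, ΔT' = 3.33/(1−0.1485) = 3.9107 °C.
Change = 3.9107 − 3.6955 = 0.22 °C.

0.22 °C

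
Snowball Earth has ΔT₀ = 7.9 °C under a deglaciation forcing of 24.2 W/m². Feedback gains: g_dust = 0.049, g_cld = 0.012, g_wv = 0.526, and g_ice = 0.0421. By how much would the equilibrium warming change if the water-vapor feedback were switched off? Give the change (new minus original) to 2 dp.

Original: g = 0.6291, ΔT = 7.9/(1−0.6291) = 21.2995 °C.
Without water-vapor: g' = 0.1031, ΔT' = 7.9/(1−0.1031) = 8.8081 °C.
Change = 8.8081 − 21.2995 = -12.49 °C.

-12.49 °C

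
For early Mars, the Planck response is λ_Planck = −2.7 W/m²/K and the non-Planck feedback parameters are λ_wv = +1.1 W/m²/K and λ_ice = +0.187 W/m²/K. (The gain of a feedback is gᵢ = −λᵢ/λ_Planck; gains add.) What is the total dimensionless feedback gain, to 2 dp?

0.48

Convert to gains: g_wv = 1.1/2.7 = 0.4074; g_ice = 0.187/2.7 = 0.06926.
Total gain g = 0.47666.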